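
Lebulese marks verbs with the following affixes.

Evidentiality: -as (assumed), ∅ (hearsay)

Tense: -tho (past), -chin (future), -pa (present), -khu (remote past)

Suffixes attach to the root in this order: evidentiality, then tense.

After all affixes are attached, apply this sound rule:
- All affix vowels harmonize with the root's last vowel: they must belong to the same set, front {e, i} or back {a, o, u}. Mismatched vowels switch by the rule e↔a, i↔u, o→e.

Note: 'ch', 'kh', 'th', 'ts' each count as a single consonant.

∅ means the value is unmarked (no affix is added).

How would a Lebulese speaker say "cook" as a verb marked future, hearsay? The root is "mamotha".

mamothachun

evidentiality = hearsay: zero marking, form stays mamotha.
Attach tense future -chin → mamothachin.
Apply vowel harmony: mamothachin → mamothachun.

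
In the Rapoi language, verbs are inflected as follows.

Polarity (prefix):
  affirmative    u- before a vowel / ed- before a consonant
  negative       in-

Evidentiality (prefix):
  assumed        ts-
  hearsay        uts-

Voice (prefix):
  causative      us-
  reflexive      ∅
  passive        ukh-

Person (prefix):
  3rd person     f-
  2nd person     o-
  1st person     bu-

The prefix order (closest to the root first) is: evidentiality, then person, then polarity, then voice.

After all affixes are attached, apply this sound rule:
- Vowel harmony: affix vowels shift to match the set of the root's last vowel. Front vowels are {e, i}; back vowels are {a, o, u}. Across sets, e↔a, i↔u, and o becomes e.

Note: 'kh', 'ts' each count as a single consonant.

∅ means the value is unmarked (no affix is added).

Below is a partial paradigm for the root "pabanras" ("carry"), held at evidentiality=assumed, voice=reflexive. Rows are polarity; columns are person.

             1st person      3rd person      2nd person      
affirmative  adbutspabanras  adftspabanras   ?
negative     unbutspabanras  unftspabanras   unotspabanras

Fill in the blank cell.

uotspabanras

Attach evidentiality assumed ts- → tspabanras.
Attach person 2nd person o- → otspabanras.
Attach polarity affirmative u- (before vowel 'o') → uotspabanras.
voice = reflexive: zero marking, form stays uotspabanras.
Vowel harmony: no change.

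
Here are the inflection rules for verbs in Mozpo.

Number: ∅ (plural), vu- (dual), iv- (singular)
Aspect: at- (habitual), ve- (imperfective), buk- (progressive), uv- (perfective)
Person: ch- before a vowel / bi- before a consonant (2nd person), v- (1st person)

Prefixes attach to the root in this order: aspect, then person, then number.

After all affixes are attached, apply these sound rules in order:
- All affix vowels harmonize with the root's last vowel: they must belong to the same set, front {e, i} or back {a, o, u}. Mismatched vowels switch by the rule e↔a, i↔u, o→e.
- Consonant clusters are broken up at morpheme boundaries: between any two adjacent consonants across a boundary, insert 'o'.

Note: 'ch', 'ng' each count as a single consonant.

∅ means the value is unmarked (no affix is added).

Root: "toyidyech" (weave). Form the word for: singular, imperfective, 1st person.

Attach aspect imperfective ve- → vetoyidyech.
Attach person 1st person v- → vvetoyidyech.
Attach number singular iv- → ivvvetoyidyech.
Vowel harmony: no change.
Apply epenthesis: ivvvetoyidyech → ivovovetoyidyech.

ivovovetoyidyech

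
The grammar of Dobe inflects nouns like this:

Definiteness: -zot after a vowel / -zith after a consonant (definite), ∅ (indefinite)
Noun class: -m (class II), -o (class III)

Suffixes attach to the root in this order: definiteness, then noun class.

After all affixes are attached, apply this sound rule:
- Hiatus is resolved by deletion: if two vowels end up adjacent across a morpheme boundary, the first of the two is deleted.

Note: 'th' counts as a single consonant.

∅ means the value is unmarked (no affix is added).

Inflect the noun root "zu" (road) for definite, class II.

zuzotm

Attach definiteness definite -zot (after vowel 'u') → zuzot.
Attach noun class class II -m → zuzotm.
Vowel deletion: no change.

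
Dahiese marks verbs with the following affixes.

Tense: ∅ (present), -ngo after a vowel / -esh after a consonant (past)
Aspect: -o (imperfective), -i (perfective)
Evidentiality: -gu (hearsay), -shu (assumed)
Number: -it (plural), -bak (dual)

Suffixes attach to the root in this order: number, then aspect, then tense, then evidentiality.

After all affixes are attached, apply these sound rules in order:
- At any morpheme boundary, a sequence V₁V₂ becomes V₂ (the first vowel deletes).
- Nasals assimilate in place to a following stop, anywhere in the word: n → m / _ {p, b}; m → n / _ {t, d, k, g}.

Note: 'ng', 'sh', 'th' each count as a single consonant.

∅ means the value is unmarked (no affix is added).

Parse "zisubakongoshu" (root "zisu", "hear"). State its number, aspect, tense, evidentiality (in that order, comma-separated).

dual, imperfective, past, assumed

Segment: zisu-bak-o-ngo-shu.
number: -bak → dual.
aspect: -o → imperfective.
tense: -ngo/esh → past.
evidentiality: -shu → assumed.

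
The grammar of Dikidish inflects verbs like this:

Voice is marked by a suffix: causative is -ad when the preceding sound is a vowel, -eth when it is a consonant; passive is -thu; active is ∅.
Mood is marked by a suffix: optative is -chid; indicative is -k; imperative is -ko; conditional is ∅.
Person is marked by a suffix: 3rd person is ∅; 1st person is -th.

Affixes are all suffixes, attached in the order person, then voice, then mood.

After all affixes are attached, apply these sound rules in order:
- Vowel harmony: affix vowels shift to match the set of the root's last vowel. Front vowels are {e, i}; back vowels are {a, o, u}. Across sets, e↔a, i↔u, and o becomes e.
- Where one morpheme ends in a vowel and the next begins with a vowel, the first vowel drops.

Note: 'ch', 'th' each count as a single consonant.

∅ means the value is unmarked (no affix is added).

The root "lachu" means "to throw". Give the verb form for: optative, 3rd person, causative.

lachadchud

person = 3rd person: zero marking, form stays lachu.
Attach voice causative -ad (after vowel 'u') → lachuad.
Attach mood optative -chid → lachuadchid.
Apply vowel harmony: lachuadchid → lachuadchud.
Apply vowel deletion: lachuadchud → lachadchud.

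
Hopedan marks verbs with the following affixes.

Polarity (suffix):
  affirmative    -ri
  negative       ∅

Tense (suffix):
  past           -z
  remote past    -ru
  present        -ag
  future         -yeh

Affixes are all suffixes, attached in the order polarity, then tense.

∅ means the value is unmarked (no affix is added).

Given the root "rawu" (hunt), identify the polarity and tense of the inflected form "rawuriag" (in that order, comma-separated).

affirmative, present

Segment: rawu-ri-ag.
polarity: -ri → affirmative.
tense: -ag → present.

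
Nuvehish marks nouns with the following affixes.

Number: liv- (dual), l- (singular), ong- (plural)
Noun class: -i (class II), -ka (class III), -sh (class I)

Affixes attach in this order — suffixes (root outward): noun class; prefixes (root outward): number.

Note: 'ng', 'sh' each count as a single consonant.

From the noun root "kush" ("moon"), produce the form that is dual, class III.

Attach noun class class III -ka → kushka.
Attach number dual liv- → livkushka.

livkushka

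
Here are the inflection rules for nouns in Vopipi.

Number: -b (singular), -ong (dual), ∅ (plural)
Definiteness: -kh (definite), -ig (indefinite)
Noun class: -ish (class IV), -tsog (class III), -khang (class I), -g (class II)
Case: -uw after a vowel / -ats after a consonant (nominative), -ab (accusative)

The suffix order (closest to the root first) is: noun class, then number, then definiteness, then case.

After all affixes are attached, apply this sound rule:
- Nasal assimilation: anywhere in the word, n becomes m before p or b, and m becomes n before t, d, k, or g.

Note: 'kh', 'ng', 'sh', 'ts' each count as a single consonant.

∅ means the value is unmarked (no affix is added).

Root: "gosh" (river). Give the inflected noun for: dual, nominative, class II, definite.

goshgongkhats

Attach noun class class II -g → goshg.
Attach number dual -ong → goshgong.
Attach definiteness definite -kh → goshgongkh.
Attach case nominative -ats (after consonant 'kh') → goshgongkhats.
Nasal assimilation: no change.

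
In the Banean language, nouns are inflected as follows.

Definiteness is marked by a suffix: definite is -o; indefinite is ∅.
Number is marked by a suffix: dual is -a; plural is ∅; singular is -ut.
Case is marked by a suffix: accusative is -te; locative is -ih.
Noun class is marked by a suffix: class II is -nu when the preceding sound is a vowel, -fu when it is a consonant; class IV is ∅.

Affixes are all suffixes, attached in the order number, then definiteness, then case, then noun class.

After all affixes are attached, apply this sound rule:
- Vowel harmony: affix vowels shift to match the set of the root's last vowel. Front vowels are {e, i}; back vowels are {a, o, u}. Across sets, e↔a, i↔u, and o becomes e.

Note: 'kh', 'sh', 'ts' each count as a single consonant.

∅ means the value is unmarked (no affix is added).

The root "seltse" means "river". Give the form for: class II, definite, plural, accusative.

seltseeteni

number = plural: zero marking, form stays seltse.
Attach definiteness definite -o → seltseo.
Attach case accusative -te → seltseote.
Attach noun class class II -nu (after vowel 'e') → seltseotenu.
Apply vowel harmony: seltseotenu → seltseeteni.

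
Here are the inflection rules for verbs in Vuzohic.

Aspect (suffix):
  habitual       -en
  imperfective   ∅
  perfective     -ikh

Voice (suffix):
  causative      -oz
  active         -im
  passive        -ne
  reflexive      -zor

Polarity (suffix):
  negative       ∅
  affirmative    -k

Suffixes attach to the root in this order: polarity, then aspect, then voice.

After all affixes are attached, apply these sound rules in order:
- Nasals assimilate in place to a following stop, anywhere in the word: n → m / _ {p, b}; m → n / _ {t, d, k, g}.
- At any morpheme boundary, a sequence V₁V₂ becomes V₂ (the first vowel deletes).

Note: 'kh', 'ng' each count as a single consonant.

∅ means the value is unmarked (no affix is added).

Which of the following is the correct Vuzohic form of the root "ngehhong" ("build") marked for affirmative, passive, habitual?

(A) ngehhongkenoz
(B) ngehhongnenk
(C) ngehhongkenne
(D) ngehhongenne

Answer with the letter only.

C

Attach polarity affirmative -k → ngehhongk.
Attach aspect habitual -en → ngehhongken.
Attach voice passive -ne → ngehhongkenne.
Nasal assimilation: no change.
Vowel deletion: no change.
So the correct form is ngehhongkenne, option (C).
(B) ngehhongnenk is wrong: it has the affixes in the wrong order.
(A) ngehhongkenoz is wrong: it uses causative instead of passive for voice.
(D) ngehhongenne is wrong: it uses negative instead of affirmative for polarity.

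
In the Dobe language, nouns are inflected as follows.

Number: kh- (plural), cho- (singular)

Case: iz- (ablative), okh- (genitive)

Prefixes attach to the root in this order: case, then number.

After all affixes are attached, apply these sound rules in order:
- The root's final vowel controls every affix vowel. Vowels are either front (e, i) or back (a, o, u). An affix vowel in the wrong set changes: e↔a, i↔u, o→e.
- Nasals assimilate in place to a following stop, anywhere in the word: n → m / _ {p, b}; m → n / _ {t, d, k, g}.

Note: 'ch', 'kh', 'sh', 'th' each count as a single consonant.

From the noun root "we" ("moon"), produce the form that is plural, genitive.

Attach case genitive okh- → okhwe.
Attach number plural kh- → khokhwe.
Apply vowel harmony: khokhwe → khekhwe.
Nasal assimilation: no change.

khekhwe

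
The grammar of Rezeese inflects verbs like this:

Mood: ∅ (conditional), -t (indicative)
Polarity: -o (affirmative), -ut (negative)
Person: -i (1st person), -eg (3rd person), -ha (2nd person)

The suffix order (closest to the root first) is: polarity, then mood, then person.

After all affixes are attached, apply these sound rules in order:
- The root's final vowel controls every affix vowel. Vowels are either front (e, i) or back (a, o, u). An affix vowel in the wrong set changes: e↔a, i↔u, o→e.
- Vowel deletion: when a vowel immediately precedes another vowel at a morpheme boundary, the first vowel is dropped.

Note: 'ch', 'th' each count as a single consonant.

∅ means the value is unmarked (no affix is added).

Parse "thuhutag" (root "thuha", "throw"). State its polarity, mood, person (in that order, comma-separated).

Segment: thuha-ut-eg.
polarity: -ut → negative.
mood: ∅ → conditional.
person: -eg → 3rd person.

negative, conditional, 3rd person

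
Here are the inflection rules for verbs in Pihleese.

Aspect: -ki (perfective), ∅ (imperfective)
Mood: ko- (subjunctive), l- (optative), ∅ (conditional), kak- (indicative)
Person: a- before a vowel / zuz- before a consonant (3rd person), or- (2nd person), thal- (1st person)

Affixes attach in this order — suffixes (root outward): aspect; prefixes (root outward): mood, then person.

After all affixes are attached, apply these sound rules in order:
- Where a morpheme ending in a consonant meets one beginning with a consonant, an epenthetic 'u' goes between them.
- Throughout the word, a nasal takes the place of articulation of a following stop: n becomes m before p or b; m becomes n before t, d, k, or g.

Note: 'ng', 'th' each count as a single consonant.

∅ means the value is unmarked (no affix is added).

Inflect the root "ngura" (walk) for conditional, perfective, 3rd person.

zuzunguraki

Attach aspect perfective -ki → nguraki.
mood = conditional: zero marking, form stays nguraki.
Attach person 3rd person zuz- (before consonant 'ng') → zuznguraki.
Apply epenthesis: zuznguraki → zuzunguraki.
Nasal assimilation: no change.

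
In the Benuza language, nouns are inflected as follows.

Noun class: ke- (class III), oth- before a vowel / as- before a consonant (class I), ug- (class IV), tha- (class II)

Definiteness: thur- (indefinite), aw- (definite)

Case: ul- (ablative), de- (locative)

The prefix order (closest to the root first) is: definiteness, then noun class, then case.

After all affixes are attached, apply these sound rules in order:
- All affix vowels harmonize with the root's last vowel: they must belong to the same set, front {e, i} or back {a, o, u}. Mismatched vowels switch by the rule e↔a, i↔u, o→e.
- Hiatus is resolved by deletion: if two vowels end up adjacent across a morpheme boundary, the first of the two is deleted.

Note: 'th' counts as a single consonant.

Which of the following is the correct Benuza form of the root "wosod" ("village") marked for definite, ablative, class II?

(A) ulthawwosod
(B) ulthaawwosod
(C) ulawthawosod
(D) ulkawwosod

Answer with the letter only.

A

Attach definiteness definite aw- → awwosod.
Attach noun class class II tha- → thaawwosod.
Attach case ablative ul- → ulthaawwosod.
Vowel harmony: no change.
Apply vowel deletion: ulthaawwosod → ulthawwosod.
So the correct form is ulthawwosod, option (A).
(D) ulkawwosod is wrong: it uses class III instead of class II for noun class.
(C) ulawthawosod is wrong: it has the affixes in the wrong order.
(B) ulthaawwosod is wrong: it fails to apply the sound rule(s).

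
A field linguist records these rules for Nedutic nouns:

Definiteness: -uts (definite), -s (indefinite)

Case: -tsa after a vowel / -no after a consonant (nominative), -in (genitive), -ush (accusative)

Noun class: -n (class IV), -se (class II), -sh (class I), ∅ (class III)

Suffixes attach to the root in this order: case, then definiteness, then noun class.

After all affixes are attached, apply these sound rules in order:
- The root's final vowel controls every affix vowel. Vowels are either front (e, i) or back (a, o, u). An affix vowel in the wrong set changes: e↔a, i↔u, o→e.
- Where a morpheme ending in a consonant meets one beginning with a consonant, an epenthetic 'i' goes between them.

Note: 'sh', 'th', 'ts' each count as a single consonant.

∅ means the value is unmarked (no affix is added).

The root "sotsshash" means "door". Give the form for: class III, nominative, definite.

Attach case nominative -no (after consonant 'sh') → sotsshashno.
Attach definiteness definite -uts → sotsshashnouts.
noun class = class III: zero marking, form stays sotsshashnouts.
Vowel harmony: no change.
Apply epenthesis: sotsshashnouts → sotsshashinouts.

sotsshashinouts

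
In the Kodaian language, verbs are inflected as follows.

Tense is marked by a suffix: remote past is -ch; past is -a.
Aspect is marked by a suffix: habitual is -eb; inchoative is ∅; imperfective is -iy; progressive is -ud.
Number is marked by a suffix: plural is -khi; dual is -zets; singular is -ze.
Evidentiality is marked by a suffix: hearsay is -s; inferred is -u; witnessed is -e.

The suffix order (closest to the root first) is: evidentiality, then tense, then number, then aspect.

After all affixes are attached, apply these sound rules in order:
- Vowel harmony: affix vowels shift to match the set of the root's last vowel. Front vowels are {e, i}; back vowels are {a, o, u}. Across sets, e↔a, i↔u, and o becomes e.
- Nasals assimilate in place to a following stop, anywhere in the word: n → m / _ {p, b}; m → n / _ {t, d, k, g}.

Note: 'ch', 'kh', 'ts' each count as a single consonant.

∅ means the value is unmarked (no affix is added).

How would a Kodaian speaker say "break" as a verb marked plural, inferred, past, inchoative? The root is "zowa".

Attach evidentiality inferred -u → zowau.
Attach tense past -a → zowaua.
Attach number plural -khi → zowauakhi.
aspect = inchoative: zero marking, form stays zowauakhi.
Apply vowel harmony: zowauakhi → zowauakhu.
Nasal assimilation: no change.

zowauakhu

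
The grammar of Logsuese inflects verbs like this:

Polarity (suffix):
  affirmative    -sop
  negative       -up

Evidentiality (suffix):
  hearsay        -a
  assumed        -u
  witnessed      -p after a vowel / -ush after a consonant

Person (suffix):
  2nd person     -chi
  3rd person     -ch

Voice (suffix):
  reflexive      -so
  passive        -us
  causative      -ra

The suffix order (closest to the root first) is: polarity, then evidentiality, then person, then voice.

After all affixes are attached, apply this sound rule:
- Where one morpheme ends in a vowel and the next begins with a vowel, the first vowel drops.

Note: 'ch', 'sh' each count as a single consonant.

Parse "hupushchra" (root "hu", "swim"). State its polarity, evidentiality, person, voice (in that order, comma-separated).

negative, witnessed, 3rd person, causative

Segment: hu-up-ush-ch-ra.
polarity: -up → negative.
evidentiality: -p/ush → witnessed.
person: -ch → 3rd person.
voice: -ra → causative.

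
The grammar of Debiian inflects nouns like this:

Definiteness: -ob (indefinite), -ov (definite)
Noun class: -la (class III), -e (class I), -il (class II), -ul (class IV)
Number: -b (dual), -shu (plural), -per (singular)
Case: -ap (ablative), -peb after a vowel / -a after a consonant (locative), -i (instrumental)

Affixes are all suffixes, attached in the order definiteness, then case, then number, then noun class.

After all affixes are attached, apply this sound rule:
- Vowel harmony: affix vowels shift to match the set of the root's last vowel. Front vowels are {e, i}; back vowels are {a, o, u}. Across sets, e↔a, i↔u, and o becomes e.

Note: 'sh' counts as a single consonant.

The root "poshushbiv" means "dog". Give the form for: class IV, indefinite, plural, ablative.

Attach definiteness indefinite -ob → poshushbivob.
Attach case ablative -ap → poshushbivobap.
Attach number plural -shu → poshushbivobapshu.
Attach noun class class IV -ul → poshushbivobapshuul.
Apply vowel harmony: poshushbivobapshuul → poshushbivebepshiil.

poshushbivebepshiil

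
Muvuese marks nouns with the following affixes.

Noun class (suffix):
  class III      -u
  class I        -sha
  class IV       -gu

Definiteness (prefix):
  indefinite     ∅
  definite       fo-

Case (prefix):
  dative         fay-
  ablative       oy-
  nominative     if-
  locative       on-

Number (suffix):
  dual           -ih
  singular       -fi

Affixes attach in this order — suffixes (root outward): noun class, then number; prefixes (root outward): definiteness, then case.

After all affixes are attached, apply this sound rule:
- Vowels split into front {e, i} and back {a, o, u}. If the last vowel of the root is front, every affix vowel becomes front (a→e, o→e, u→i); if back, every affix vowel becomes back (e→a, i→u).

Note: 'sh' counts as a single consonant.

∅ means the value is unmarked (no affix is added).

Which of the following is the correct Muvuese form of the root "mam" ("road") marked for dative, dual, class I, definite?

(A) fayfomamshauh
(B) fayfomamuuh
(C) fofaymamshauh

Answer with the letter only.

Attach definiteness definite fo- → fomam.
Attach case dative fay- → fayfomam.
Attach noun class class I -sha → fayfomamsha.
Attach number dual -ih → fayfomamshaih.
Apply vowel harmony: fayfomamshaih → fayfomamshauh.
So the correct form is fayfomamshauh, option (A).
(C) fofaymamshauh is wrong: it has the affixes in the wrong order.
(B) fayfomamuuh is wrong: it uses class III instead of class I for noun class.

A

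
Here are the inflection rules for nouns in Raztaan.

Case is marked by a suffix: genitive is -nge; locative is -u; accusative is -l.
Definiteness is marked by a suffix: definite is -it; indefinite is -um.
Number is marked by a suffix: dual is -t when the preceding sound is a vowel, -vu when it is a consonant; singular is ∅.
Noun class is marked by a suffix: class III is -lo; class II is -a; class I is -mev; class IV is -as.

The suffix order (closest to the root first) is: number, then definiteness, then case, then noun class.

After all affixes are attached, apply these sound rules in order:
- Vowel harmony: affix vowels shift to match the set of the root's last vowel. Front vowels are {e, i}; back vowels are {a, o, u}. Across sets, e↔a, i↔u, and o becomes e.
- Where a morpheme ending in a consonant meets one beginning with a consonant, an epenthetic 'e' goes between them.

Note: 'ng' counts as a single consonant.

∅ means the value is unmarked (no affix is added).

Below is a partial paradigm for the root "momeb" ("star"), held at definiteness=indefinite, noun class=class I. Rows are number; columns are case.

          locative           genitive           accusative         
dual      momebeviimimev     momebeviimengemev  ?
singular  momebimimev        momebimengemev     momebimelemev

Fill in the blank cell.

momebeviimelemev

Attach number dual -vu (after consonant 'b') → momebvu.
Attach definiteness indefinite -um → momebvuum.
Attach case accusative -l → momebvuuml.
Attach noun class class I -mev → momebvuumlmev.
Apply vowel harmony: momebvuumlmev → momebviimlmev.
Apply epenthesis: momebviimlmev → momebeviimelemev.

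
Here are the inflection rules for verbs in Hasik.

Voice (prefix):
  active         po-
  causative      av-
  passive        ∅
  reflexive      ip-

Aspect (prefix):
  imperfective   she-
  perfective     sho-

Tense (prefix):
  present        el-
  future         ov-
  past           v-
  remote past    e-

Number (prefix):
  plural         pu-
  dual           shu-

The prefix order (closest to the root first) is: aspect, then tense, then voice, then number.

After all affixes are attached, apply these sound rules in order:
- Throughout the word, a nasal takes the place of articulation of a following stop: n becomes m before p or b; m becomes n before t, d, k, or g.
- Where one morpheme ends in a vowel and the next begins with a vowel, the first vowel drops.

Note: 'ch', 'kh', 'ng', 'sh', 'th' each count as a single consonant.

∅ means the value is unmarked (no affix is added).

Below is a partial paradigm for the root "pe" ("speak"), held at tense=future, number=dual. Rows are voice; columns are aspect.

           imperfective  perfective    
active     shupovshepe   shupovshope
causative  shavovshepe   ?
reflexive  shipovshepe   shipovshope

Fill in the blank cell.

Attach aspect perfective sho- → shope.
Attach tense future ov- → ovshope.
Attach voice causative av- → avovshope.
Attach number dual shu- → shuavovshope.
Nasal assimilation: no change.
Apply vowel deletion: shuavovshope → shavovshope.

shavovshope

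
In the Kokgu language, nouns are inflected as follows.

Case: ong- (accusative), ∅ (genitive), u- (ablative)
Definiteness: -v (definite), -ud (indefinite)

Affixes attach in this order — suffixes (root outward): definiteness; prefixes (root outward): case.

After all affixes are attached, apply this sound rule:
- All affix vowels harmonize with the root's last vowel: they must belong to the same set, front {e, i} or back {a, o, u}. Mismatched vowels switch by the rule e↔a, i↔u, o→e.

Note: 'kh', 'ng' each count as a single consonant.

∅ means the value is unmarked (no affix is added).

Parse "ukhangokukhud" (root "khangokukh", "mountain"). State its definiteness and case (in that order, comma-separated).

Segment: u-khangokukh-ud.
definiteness: -ud → indefinite.
case: u- → ablative.

indefinite, ablative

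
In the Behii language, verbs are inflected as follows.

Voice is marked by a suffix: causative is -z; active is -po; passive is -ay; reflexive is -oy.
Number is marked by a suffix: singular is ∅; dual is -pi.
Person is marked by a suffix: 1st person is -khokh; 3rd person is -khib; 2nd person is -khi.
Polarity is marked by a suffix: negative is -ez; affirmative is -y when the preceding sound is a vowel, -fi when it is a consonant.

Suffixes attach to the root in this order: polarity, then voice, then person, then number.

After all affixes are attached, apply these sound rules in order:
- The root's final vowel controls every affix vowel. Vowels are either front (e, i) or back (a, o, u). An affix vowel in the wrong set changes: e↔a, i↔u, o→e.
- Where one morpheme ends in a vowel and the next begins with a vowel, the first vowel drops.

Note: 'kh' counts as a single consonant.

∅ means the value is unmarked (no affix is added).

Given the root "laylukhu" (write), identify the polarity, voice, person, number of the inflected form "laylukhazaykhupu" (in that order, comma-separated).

Segment: laylukhu-ez-ay-khi-pi.
polarity: -ez → negative.
voice: -ay → passive.
person: -khi → 2nd person.
number: -pi → dual.

negative, passive, 2nd person, dual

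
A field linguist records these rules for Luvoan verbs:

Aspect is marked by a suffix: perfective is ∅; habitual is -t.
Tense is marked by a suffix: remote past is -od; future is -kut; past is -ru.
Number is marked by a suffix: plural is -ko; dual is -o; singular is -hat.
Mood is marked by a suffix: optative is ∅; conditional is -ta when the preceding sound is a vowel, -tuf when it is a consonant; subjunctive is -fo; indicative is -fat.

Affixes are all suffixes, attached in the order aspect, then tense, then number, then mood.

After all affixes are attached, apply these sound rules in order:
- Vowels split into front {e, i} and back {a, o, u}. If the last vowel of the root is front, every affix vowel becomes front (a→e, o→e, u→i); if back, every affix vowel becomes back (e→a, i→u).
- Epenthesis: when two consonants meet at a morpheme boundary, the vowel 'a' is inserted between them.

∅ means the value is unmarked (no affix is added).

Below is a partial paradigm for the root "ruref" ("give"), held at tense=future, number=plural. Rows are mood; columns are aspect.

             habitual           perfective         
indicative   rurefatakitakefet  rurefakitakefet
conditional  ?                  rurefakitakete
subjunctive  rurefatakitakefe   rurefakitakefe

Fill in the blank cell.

rurefatakitakete

Attach aspect habitual -t → rureft.
Attach tense future -kut → rureftkut.
Attach number plural -ko → rureftkutko.
Attach mood conditional -ta (after vowel 'o') → rureftkutkota.
Apply vowel harmony: rureftkutkota → rureftkitkete.
Apply epenthesis: rureftkitkete → rurefatakitakete.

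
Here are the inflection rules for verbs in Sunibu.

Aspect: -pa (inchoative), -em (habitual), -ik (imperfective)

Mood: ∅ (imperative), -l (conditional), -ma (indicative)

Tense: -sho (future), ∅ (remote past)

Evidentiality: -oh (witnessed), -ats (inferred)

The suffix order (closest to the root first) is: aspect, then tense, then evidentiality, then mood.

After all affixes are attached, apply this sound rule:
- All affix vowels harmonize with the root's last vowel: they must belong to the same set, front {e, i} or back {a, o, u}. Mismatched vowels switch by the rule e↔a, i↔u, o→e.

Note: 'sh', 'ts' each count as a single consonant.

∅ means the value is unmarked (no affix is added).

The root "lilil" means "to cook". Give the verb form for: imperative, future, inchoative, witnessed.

Attach aspect inchoative -pa → lililpa.
Attach tense future -sho → lililpasho.
Attach evidentiality witnessed -oh → lililpashooh.
mood = imperative: zero marking, form stays lililpashooh.
Apply vowel harmony: lililpashooh → lililpesheeh.

lililpesheeh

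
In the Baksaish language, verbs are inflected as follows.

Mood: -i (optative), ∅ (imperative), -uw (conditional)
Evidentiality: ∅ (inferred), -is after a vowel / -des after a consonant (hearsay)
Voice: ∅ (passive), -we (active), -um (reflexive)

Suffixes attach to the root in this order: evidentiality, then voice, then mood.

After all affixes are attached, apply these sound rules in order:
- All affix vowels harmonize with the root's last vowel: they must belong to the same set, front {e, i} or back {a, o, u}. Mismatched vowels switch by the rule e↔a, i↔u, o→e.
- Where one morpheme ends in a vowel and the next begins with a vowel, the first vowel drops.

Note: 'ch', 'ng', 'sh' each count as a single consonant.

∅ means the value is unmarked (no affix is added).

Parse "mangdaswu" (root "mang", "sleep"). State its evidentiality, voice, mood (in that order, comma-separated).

hearsay, active, optative

Segment: mang-des-we-i.
evidentiality: -is/des → hearsay.
voice: -we → active.
mood: -i → optative.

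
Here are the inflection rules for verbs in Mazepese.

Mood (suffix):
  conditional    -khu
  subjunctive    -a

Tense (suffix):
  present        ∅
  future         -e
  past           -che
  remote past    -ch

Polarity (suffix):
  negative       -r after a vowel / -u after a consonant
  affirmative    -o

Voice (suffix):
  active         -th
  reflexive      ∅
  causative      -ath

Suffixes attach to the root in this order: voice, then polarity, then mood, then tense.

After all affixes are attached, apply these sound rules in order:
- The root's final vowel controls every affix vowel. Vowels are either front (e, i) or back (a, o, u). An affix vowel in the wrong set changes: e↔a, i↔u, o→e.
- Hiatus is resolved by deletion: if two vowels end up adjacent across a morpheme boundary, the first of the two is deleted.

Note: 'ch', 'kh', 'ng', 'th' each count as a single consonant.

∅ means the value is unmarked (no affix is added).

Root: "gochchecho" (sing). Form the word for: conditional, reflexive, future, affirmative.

gochchechokha

voice = reflexive: zero marking, form stays gochchecho.
Attach polarity affirmative -o → gochchechoo.
Attach mood conditional -khu → gochchechookhu.
Attach tense future -e → gochchechookhue.
Apply vowel harmony: gochchechookhue → gochchechookhua.
Apply vowel deletion: gochchechookhua → gochchechokha.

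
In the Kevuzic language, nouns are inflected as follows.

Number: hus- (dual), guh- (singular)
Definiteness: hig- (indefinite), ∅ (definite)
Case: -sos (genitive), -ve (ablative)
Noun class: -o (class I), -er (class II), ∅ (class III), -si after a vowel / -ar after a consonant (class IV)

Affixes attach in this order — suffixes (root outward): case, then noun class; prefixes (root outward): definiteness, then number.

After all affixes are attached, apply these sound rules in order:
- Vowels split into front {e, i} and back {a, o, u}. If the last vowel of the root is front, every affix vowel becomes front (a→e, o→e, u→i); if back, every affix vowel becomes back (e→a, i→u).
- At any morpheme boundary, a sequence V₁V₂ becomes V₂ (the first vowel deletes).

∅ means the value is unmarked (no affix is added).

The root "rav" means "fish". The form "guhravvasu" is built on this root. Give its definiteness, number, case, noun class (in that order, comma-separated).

Segment: guh-rav-ve-si.
definiteness: ∅ → definite.
number: guh- → singular.
case: -ve → ablative.
noun class: -si/ar → class IV.

definite, singular, ablative, class IV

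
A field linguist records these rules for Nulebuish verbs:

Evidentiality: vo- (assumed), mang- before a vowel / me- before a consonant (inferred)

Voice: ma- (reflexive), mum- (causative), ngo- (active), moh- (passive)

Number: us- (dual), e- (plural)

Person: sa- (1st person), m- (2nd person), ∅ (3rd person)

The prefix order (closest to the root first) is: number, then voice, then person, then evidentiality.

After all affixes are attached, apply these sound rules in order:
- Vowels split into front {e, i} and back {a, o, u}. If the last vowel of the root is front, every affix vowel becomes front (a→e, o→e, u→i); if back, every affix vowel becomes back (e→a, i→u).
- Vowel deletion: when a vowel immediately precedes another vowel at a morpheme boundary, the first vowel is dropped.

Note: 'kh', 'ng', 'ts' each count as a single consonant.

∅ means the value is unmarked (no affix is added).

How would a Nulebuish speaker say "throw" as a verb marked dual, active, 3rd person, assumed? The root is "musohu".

Attach number dual us- → usmusohu.
Attach voice active ngo- → ngousmusohu.
person = 3rd person: zero marking, form stays ngousmusohu.
Attach evidentiality assumed vo- → vongousmusohu.
Vowel harmony: no change.
Apply vowel deletion: vongousmusohu → vongusmusohu.

vongusmusohu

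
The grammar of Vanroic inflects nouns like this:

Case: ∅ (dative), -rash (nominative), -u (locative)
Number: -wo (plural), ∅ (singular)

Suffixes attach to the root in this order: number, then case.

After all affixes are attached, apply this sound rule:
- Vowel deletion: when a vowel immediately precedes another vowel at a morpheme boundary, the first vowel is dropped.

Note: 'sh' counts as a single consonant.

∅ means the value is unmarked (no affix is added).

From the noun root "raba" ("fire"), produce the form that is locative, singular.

number = singular: zero marking, form stays raba.
Attach case locative -u → rabau.
Apply vowel deletion: rabau → rabu.

rabu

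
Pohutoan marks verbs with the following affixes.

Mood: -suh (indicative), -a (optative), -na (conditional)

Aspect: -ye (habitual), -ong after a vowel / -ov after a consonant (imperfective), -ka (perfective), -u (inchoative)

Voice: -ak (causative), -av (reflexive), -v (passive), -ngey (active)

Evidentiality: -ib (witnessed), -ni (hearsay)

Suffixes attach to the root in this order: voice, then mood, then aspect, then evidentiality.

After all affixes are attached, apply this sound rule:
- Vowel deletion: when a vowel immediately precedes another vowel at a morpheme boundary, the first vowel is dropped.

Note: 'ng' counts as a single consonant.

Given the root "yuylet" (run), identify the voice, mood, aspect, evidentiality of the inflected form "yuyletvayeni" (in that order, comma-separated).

Segment: yuylet-v-a-ye-ni.
voice: -v → passive.
mood: -a → optative.
aspect: -ye → habitual.
evidentiality: -ni → hearsay.

passive, optative, habitual, hearsay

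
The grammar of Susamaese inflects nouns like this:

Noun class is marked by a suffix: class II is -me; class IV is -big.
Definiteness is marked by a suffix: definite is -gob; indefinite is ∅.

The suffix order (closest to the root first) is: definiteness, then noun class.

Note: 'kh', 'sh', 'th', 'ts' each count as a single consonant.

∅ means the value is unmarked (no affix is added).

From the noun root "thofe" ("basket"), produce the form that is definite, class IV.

thofegobbig

Attach definiteness definite -gob → thofegob.
Attach noun class class IV -big → thofegobbig.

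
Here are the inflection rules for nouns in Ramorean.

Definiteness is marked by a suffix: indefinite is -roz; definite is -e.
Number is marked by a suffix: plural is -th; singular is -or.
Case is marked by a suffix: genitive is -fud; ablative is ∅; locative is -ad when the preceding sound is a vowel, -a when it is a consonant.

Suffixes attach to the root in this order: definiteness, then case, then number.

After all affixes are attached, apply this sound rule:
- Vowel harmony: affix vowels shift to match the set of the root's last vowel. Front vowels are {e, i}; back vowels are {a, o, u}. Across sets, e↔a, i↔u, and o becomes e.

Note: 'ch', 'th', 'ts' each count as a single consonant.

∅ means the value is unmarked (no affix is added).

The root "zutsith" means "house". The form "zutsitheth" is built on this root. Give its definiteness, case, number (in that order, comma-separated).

Segment: zutsith-e-th.
definiteness: -e → definite.
case: ∅ → ablative.
number: -th → plural.

definite, ablative, plural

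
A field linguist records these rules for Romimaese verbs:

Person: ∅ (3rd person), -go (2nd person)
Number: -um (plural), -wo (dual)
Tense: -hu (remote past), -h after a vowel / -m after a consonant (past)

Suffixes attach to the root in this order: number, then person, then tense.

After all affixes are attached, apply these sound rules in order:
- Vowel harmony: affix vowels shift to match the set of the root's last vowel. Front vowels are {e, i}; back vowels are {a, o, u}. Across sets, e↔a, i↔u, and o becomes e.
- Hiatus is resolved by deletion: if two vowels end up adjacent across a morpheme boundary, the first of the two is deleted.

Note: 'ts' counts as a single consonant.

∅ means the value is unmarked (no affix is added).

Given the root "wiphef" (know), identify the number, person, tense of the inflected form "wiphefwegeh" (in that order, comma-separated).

Segment: wiphef-wo-go-h.
number: -wo → dual.
person: -go → 2nd person.
tense: -h/m → past.

dual, 2nd person, past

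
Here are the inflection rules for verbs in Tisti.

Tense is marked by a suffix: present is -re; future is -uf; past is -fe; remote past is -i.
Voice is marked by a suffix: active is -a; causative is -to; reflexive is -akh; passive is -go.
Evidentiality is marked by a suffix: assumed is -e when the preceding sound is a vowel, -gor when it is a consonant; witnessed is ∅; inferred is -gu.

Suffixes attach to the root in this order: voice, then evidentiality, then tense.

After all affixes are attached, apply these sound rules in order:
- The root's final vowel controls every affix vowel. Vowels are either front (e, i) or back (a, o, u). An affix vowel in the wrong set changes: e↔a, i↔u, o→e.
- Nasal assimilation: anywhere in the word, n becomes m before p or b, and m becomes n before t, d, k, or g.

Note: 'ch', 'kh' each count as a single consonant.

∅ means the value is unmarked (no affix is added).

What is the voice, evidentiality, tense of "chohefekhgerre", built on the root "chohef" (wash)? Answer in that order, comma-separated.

reflexive, assumed, present

Segment: chohef-akh-gor-re.
voice: -akh → reflexive.
evidentiality: -e/gor → assumed.
tense: -re → present.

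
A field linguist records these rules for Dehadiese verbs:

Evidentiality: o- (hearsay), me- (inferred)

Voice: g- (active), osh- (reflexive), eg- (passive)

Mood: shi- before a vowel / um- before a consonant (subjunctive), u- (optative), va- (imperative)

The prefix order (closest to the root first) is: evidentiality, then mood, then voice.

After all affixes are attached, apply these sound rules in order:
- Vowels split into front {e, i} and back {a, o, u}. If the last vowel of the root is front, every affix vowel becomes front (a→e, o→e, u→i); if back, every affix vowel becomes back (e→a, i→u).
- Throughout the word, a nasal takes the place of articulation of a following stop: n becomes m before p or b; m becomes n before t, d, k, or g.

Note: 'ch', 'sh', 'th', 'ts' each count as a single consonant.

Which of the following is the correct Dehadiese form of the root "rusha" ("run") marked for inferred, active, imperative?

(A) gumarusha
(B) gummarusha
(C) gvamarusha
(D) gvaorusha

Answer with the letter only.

Attach evidentiality inferred me- → merusha.
Attach mood imperative va- → vamerusha.
Attach voice active g- → gvamerusha.
Apply vowel harmony: gvamerusha → gvamarusha.
Nasal assimilation: no change.
So the correct form is gvamarusha, option (C).
(D) gvaorusha is wrong: it uses hearsay instead of inferred for evidentiality.
(A) gumarusha is wrong: it uses optative instead of imperative for mood.
(B) gummarusha is wrong: it uses subjunctive instead of imperative for mood.

C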